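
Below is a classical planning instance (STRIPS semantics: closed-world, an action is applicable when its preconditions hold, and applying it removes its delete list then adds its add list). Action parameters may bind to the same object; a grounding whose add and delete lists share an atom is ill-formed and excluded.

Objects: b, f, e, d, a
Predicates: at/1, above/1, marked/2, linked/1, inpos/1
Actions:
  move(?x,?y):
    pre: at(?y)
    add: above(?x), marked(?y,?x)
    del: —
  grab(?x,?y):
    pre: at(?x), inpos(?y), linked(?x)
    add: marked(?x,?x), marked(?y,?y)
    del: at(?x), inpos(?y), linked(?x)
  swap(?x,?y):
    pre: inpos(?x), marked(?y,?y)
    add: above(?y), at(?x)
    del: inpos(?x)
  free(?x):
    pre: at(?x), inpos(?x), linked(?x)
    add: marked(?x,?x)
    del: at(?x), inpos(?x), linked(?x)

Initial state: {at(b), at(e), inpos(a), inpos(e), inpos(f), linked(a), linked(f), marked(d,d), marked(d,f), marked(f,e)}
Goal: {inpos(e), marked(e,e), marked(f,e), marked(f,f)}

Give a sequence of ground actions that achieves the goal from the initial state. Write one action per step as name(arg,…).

1. move(e,e)  →  {above(e), at(b), at(e), inpos(a), inpos(e), inpos(f), linked(a), linked(f), marked(d,d), marked(d,f), marked(e,e), marked(f,e)}
2. swap(f,e)  →  {above(e), at(b), at(e), at(f), inpos(a), inpos(e), linked(a), linked(f), marked(d,d), marked(d,f), marked(e,e), marked(f,e)}
3. move(f,f)  →  {above(e), above(f), at(b), at(e), at(f), inpos(a), inpos(e), linked(a), linked(f), marked(d,d), marked(d,f), marked(e,e), marked(f,e), marked(f,f)}

move(e,e); swap(f,e); move(f,f)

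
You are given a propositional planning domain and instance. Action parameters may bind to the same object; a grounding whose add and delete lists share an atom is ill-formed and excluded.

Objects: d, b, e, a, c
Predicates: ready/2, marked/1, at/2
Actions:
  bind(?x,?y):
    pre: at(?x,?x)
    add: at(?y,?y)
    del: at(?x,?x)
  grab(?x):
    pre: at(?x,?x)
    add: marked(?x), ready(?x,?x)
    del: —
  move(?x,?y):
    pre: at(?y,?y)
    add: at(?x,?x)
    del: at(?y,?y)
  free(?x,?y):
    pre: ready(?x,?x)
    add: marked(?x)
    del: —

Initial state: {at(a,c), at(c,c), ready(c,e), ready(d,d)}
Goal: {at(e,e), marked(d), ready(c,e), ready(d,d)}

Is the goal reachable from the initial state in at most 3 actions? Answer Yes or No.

1. bind(c,e)  →  {at(a,c), at(e,e), ready(c,e), ready(d,d)}
2. free(d,d)  →  {at(a,c), at(e,e), marked(d), ready(c,e), ready(d,d)}
optimal plan length = 2; 2 ≤ 3

Yes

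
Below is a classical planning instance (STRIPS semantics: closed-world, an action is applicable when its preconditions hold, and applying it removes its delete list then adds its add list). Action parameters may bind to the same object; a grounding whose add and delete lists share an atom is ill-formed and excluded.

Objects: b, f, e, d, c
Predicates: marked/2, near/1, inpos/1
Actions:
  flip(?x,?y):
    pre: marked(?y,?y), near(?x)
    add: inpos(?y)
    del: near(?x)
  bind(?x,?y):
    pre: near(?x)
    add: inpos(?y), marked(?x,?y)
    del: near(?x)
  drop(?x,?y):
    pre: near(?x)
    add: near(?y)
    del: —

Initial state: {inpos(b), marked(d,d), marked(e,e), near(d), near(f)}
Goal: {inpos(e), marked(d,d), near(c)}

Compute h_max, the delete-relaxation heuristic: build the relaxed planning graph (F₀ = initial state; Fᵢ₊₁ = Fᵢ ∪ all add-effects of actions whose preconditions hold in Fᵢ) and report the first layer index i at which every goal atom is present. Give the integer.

1

F0 = init (5 atoms)
F1 = F0 ∪ {inpos(c), inpos(d), inpos(e), inpos(f), marked(d,b), marked(d,c), marked(d,e), marked(d,f), marked(f,b), marked(f,c), marked(f,d), marked(f,e), marked(f,f), near(b), near(c), near(e)}  (21 atoms)
goal ⊆ F1  ⇒  h_max = 1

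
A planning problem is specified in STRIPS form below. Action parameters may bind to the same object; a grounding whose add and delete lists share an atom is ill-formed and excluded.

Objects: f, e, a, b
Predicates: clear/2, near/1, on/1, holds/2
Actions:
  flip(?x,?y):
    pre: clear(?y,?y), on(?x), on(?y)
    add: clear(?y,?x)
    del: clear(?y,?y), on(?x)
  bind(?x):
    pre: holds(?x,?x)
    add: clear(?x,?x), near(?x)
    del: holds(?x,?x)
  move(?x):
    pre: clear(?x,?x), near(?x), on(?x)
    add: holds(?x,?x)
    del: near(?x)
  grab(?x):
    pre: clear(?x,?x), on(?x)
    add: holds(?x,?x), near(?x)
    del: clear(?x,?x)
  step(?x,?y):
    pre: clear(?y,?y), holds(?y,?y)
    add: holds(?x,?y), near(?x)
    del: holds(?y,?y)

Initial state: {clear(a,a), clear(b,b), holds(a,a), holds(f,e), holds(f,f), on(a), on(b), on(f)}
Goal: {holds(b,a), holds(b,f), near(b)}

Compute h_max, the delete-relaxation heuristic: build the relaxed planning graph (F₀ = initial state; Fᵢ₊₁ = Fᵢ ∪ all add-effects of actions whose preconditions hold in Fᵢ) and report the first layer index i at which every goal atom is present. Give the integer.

2

F0 = init (8 atoms)
F1 = F0 ∪ {clear(a,b), clear(a,f), clear(b,a), clear(b,f), clear(f,f), holds(b,a), holds(b,b), holds(e,a), holds(f,a), near(a), near(b), near(e), near(f)}  (21 atoms)
F2 = F1 ∪ {clear(f,a), clear(f,b), holds(a,b), holds(a,f), holds(b,f), holds(e,b), holds(e,f), holds(f,b)}  (29 atoms)
goal ⊆ F2  ⇒  h_max = 2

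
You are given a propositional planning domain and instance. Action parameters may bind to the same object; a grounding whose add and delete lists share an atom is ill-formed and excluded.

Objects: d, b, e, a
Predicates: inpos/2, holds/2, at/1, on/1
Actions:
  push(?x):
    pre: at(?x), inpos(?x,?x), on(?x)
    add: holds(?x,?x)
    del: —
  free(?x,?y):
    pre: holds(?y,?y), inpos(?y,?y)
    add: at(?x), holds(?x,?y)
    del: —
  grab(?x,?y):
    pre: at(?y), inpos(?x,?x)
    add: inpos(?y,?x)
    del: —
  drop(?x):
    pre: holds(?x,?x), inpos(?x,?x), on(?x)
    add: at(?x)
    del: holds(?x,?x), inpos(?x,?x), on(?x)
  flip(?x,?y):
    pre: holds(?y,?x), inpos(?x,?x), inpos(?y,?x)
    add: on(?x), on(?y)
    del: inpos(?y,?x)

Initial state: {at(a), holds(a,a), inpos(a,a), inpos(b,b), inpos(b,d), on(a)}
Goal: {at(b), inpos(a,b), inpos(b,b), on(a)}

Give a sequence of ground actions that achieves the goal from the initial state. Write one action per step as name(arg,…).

1. free(b,a)  →  {at(a), at(b), holds(a,a), holds(b,a), inpos(a,a), inpos(b,b), inpos(b,d), on(a)}
2. grab(b,a)  →  {at(a), at(b), holds(a,a), holds(b,a), inpos(a,a), inpos(a,b), inpos(b,b), inpos(b,d), on(a)}

free(b,a); grab(b,a)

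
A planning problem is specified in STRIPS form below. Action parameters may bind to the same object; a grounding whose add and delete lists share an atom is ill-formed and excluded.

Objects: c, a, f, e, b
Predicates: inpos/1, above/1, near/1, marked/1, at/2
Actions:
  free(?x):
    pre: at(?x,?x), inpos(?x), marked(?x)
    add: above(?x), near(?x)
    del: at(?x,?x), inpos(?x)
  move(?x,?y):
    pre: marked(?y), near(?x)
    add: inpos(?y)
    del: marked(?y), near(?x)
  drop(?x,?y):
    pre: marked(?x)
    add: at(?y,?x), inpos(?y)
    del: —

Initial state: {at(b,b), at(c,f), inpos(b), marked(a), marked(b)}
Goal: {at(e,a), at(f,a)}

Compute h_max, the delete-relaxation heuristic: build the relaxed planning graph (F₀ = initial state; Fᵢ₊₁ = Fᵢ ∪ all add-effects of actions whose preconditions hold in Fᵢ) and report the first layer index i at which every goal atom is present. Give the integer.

1

F0 = init (5 atoms)
F1 = F0 ∪ {above(b), at(a,a), at(a,b), at(b,a), at(c,a), at(c,b), at(e,a), at(e,b), at(f,a), at(f,b), inpos(a), inpos(c), inpos(e), inpos(f), near(b)}  (20 atoms)
goal ⊆ F1  ⇒  h_max = 1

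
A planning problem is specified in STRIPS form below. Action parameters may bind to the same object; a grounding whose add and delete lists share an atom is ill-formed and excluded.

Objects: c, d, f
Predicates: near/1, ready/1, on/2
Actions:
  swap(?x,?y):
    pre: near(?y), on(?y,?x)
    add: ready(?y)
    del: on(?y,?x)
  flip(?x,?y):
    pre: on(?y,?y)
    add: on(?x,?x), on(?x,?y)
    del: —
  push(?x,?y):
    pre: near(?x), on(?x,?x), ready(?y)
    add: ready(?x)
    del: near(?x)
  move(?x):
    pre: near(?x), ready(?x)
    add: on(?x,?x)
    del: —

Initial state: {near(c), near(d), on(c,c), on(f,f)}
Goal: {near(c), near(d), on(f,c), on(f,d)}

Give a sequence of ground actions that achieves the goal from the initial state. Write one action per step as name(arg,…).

flip(d,c); flip(f,c); flip(f,d)

1. flip(d,c)  →  {near(c), near(d), on(c,c), on(d,c), on(d,d), on(f,f)}
2. flip(f,c)  →  {near(c), near(d), on(c,c), on(d,c), on(d,d), on(f,c), on(f,f)}
3. flip(f,d)  →  {near(c), near(d), on(c,c), on(d,c), on(d,d), on(f,c), on(f,d), on(f,f)}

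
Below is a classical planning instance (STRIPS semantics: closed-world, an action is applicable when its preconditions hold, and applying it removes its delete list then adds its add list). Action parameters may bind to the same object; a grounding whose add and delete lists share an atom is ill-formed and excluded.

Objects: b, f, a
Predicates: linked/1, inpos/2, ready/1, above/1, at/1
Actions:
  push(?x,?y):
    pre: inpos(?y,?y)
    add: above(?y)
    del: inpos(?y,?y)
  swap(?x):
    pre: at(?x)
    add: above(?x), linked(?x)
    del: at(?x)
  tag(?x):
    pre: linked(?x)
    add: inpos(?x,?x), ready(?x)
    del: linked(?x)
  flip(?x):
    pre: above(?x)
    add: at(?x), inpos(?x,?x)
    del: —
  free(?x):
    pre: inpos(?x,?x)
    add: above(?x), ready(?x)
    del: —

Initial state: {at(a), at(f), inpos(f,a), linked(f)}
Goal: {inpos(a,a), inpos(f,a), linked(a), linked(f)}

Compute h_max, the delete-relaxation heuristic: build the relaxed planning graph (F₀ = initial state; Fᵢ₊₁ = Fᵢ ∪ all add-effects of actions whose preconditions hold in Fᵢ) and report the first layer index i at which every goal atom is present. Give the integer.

F0 = init (4 atoms)
F1 = F0 ∪ {above(a), above(f), inpos(f,f), linked(a), ready(f)}  (9 atoms)
F2 = F1 ∪ {inpos(a,a), ready(a)}  (11 atoms)
goal ⊆ F2  ⇒  h_max = 2

2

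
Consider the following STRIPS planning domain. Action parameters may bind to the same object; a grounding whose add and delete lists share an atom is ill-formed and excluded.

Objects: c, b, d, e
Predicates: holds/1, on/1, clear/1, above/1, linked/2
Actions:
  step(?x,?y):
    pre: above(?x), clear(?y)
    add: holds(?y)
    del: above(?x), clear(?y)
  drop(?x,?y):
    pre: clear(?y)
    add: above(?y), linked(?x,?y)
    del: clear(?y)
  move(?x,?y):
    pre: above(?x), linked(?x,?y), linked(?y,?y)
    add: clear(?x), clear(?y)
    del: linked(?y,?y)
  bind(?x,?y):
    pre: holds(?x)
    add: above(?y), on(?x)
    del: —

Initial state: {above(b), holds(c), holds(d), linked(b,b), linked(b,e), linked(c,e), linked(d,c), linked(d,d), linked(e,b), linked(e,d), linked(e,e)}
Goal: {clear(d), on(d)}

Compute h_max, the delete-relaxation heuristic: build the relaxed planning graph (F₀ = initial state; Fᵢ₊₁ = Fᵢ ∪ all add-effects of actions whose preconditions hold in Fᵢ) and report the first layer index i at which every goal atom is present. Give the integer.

F0 = init (11 atoms)
F1 = F0 ∪ {above(c), above(d), above(e), clear(b), clear(e), on(c), on(d)}  (18 atoms)
F2 = F1 ∪ {clear(c), clear(d), holds(b), holds(e), linked(c,b), linked(d,b), linked(d,e)}  (25 atoms)
goal ⊆ F2  ⇒  h_max = 2

2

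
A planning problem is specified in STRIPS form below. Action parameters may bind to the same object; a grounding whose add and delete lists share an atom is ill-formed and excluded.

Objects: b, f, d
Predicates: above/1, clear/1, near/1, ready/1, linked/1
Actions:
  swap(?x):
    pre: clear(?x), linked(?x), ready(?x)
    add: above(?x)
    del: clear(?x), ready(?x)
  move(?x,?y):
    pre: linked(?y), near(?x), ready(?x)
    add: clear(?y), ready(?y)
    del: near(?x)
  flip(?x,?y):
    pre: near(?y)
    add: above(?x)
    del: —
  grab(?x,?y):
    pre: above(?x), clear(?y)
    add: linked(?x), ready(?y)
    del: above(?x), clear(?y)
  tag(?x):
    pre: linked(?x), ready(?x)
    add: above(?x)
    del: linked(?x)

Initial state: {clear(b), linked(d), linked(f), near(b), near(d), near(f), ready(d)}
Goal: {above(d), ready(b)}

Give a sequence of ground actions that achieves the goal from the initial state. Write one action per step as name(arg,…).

1. flip(b,b)  →  {above(b), clear(b), linked(d), linked(f), near(b), near(d), near(f), ready(d)}
2. flip(d,b)  →  {above(b), above(d), clear(b), linked(d), linked(f), near(b), near(d), near(f), ready(d)}
3. grab(b,b)  →  {above(d), linked(b), linked(d), linked(f), near(b), near(d), near(f), ready(b), ready(d)}

flip(b,b); flip(d,b); grab(b,b)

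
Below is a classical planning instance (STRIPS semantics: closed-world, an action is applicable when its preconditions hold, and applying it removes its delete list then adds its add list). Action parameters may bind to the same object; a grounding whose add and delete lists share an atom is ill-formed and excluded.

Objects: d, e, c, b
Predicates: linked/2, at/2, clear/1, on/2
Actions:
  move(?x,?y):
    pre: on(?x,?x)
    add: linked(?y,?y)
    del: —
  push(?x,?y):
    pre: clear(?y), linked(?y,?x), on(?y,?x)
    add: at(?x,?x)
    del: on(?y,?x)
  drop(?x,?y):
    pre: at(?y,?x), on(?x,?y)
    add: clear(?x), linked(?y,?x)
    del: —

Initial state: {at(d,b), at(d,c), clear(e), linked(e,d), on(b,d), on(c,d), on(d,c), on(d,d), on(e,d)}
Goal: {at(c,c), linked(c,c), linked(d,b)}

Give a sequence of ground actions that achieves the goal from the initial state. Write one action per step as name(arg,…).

1. move(d,c)  →  {at(d,b), at(d,c), clear(e), linked(c,c), linked(e,d), on(b,d), on(c,d), on(d,c), on(d,d), on(e,d)}
2. push(d,e)  →  {at(d,b), at(d,c), at(d,d), clear(e), linked(c,c), linked(e,d), on(b,d), on(c,d), on(d,c), on(d,d)}
3. drop(d,d)  →  {at(d,b), at(d,c), at(d,d), clear(d), clear(e), linked(c,c), linked(d,d), linked(e,d), on(b,d), on(c,d), on(d,c), on(d,d)}
4. drop(c,d)  →  {at(d,b), at(d,c), at(d,d), clear(c), clear(d), clear(e), linked(c,c), linked(d,c), linked(d,d), linked(e,d), on(b,d), on(c,d), on(d,c), on(d,d)}
5. push(c,d)  →  {at(c,c), at(d,b), at(d,c), at(d,d), clear(c), clear(d), clear(e), linked(c,c), linked(d,c), linked(d,d), linked(e,d), on(b,d), on(c,d), on(d,d)}
6. drop(b,d)  →  {at(c,c), at(d,b), at(d,c), at(d,d), clear(b), clear(c), clear(d), clear(e), linked(c,c), linked(d,b), linked(d,c), linked(d,d), linked(e,d), on(b,d), on(c,d), on(d,d)}

move(d,c); push(d,e); drop(d,d); drop(c,d); push(c,d); drop(b,d)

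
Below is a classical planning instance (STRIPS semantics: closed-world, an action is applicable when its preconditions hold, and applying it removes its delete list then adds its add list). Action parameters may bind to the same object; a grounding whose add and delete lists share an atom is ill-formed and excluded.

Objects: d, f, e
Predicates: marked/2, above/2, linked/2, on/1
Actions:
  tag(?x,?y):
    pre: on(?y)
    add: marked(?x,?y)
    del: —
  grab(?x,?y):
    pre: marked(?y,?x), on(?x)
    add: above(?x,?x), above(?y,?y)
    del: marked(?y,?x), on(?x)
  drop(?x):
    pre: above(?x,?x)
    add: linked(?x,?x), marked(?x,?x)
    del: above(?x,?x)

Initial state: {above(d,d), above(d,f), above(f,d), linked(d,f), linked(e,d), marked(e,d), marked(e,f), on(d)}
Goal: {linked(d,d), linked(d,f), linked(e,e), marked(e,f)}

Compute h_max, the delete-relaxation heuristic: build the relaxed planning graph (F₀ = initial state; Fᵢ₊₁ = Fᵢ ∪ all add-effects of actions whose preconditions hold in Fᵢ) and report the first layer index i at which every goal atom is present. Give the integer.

F0 = init (8 atoms)
F1 = F0 ∪ {above(e,e), linked(d,d), marked(d,d), marked(f,d)}  (12 atoms)
F2 = F1 ∪ {above(f,f), linked(e,e), marked(e,e)}  (15 atoms)
goal ⊆ F2  ⇒  h_max = 2

2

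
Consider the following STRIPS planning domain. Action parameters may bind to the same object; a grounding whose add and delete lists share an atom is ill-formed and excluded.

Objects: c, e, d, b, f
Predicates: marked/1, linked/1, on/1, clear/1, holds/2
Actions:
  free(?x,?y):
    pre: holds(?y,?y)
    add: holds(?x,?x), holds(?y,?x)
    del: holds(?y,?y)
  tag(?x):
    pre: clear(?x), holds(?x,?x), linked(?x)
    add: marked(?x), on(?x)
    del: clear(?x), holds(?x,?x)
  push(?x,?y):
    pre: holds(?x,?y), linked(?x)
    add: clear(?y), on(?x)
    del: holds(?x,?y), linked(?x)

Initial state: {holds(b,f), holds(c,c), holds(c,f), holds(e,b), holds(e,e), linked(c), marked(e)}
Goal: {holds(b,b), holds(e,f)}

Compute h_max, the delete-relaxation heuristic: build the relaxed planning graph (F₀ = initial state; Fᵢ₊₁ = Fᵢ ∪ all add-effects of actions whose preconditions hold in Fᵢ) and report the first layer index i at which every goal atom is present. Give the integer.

1

F0 = init (7 atoms)
F1 = F0 ∪ {clear(c), clear(f), holds(b,b), holds(c,b), holds(c,d), holds(c,e), holds(d,d), holds(e,c), holds(e,d), holds(e,f), holds(f,f), on(c)}  (19 atoms)
goal ⊆ F1  ⇒  h_max = 1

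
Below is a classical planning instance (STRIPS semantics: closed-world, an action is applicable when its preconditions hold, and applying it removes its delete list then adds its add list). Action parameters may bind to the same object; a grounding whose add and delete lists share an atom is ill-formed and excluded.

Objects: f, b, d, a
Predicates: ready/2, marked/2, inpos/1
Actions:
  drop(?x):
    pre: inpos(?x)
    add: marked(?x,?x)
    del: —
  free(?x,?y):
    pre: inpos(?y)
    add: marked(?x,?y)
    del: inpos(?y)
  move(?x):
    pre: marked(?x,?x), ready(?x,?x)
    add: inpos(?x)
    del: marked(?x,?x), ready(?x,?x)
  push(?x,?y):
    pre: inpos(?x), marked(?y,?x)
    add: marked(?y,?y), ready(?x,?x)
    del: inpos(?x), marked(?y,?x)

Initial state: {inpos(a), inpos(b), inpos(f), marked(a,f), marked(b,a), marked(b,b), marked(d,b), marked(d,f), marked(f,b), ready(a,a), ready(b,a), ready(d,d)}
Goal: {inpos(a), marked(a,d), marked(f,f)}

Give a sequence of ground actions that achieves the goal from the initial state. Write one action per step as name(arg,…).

drop(f); push(f,d); move(d); free(a,d)

1. drop(f)  →  {inpos(a), inpos(b), inpos(f), marked(a,f), marked(b,a), marked(b,b), marked(d,b), marked(d,f), marked(f,b), marked(f,f), ready(a,a), ready(b,a), ready(d,d)}
2. push(f,d)  →  {inpos(a), inpos(b), marked(a,f), marked(b,a), marked(b,b), marked(d,b), marked(d,d), marked(f,b), marked(f,f), ready(a,a), ready(b,a), ready(d,d), ready(f,f)}
3. move(d)  →  {inpos(a), inpos(b), inpos(d), marked(a,f), marked(b,a), marked(b,b), marked(d,b), marked(f,b), marked(f,f), ready(a,a), ready(b,a), ready(f,f)}
4. free(a,d)  →  {inpos(a), inpos(b), marked(a,d), marked(a,f), marked(b,a), marked(b,b), marked(d,b), marked(f,b), marked(f,f), ready(a,a), ready(b,a), ready(f,f)}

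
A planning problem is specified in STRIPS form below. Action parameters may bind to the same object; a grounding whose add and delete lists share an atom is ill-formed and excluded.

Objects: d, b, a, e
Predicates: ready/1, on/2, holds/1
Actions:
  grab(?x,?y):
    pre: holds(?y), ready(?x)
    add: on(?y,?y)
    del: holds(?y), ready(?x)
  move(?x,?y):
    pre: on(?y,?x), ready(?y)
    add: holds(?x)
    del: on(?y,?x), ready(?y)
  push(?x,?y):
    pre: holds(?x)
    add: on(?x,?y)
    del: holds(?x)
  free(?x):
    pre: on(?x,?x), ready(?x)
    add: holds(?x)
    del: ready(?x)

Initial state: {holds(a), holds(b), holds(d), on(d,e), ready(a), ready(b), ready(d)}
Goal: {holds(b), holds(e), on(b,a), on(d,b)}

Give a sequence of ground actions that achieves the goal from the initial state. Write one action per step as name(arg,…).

1. move(e,d)  →  {holds(a), holds(b), holds(d), holds(e), ready(a), ready(b)}
2. push(d,b)  →  {holds(a), holds(b), holds(e), on(d,b), ready(a), ready(b)}
3. push(b,a)  →  {holds(a), holds(e), on(b,a), on(d,b), ready(a), ready(b)}
4. push(a,b)  →  {holds(e), on(a,b), on(b,a), on(d,b), ready(a), ready(b)}
5. move(b,a)  →  {holds(b), holds(e), on(b,a), on(d,b), ready(b)}

move(e,d); push(d,b); push(b,a); push(a,b); move(b,a)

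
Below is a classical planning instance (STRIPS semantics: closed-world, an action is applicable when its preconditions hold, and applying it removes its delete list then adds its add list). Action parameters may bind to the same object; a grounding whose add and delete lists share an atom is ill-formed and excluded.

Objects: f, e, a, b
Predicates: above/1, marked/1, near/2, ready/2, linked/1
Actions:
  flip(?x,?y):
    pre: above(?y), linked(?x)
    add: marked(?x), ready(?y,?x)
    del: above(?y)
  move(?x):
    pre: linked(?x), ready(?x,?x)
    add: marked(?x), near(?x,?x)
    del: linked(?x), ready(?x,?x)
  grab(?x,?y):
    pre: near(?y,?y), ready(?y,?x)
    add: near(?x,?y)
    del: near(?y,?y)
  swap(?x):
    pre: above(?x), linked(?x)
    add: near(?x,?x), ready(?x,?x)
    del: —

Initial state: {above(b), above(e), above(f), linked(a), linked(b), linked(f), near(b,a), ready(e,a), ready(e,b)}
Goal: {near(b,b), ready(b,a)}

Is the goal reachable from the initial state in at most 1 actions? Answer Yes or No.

1. swap(b)  →  {above(b), above(e), above(f), linked(a), linked(b), linked(f), near(b,a), near(b,b), ready(b,b), ready(e,a), ready(e,b)}
2. flip(a,b)  →  {above(e), above(f), linked(a), linked(b), linked(f), marked(a), near(b,a), near(b,b), ready(b,a), ready(b,b), ready(e,a), ready(e,b)}
optimal plan length = 2; 2 > 1

No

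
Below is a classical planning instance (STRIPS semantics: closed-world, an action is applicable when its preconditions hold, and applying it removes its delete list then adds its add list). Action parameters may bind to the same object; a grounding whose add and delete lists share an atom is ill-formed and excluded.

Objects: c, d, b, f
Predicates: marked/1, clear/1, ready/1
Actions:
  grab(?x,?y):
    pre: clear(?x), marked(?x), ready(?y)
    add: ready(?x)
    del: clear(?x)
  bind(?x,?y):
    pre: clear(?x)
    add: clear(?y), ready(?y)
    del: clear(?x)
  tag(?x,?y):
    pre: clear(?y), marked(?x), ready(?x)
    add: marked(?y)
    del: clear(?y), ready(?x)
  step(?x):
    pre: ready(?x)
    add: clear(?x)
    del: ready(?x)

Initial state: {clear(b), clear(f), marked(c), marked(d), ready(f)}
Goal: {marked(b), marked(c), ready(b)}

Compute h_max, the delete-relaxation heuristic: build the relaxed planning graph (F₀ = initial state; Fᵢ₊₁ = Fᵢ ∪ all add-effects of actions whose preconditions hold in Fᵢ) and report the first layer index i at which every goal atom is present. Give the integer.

2

F0 = init (5 atoms)
F1 = F0 ∪ {clear(c), clear(d), ready(b), ready(c), ready(d)}  (10 atoms)
F2 = F1 ∪ {marked(b), marked(f)}  (12 atoms)
goal ⊆ F2  ⇒  h_max = 2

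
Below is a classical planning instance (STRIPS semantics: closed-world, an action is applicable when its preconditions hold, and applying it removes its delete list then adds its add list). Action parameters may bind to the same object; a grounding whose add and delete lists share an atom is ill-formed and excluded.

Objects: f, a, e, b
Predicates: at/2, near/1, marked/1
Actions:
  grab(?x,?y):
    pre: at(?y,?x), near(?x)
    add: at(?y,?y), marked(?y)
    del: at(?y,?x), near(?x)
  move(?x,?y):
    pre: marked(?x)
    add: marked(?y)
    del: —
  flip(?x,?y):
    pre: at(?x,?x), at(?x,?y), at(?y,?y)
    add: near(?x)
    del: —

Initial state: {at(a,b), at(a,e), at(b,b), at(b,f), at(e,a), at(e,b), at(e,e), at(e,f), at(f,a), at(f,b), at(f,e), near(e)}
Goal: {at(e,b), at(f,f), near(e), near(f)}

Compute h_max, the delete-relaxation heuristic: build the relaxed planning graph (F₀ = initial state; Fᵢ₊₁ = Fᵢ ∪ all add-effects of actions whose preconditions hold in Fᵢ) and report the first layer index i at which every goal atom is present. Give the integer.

2

F0 = init (12 atoms)
F1 = F0 ∪ {at(a,a), at(f,f), marked(a), marked(f), near(b)}  (17 atoms)
F2 = F1 ∪ {marked(b), marked(e), near(a), near(f)}  (21 atoms)
goal ⊆ F2  ⇒  h_max = 2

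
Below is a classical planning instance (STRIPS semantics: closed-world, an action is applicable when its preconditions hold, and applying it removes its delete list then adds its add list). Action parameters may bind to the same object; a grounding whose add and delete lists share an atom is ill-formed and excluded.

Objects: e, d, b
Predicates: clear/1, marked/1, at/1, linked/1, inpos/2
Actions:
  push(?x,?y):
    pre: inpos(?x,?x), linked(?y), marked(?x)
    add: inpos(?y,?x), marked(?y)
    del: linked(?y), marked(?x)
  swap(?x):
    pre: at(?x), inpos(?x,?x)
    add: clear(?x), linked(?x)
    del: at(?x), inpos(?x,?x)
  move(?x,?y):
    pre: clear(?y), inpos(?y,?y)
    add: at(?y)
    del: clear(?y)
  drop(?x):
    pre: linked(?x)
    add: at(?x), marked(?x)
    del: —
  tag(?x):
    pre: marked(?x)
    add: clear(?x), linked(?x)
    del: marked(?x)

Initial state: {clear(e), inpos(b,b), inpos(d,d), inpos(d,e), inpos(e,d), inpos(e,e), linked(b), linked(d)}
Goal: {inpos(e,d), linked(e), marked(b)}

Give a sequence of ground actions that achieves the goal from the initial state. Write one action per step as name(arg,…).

move(e,e); swap(e); drop(b)

1. move(e,e)  →  {at(e), inpos(b,b), inpos(d,d), inpos(d,e), inpos(e,d), inpos(e,e), linked(b), linked(d)}
2. swap(e)  →  {clear(e), inpos(b,b), inpos(d,d), inpos(d,e), inpos(e,d), linked(b), linked(d), linked(e)}
3. drop(b)  →  {at(b), clear(e), inpos(b,b), inpos(d,d), inpos(d,e), inpos(e,d), linked(b), linked(d), linked(e), marked(b)}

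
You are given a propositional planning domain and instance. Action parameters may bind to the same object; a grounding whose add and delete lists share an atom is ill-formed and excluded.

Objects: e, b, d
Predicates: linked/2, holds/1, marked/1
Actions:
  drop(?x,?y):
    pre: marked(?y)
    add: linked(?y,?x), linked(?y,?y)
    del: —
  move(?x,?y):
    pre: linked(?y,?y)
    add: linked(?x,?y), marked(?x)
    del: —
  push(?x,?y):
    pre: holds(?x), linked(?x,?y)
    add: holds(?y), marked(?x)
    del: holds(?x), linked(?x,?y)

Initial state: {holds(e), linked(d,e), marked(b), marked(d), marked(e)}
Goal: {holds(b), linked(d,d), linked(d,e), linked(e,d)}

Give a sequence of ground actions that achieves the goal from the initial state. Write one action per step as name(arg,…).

1. drop(e,d)  →  {holds(e), linked(d,d), linked(d,e), marked(b), marked(d), marked(e)}
2. drop(b,e)  →  {holds(e), linked(d,d), linked(d,e), linked(e,b), linked(e,e), marked(b), marked(d), marked(e)}
3. drop(d,e)  →  {holds(e), linked(d,d), linked(d,e), linked(e,b), linked(e,d), linked(e,e), marked(b), marked(d), marked(e)}
4. push(e,b)  →  {holds(b), linked(d,d), linked(d,e), linked(e,d), linked(e,e), marked(b), marked(d), marked(e)}

drop(e,d); drop(b,e); drop(d,e); push(e,b)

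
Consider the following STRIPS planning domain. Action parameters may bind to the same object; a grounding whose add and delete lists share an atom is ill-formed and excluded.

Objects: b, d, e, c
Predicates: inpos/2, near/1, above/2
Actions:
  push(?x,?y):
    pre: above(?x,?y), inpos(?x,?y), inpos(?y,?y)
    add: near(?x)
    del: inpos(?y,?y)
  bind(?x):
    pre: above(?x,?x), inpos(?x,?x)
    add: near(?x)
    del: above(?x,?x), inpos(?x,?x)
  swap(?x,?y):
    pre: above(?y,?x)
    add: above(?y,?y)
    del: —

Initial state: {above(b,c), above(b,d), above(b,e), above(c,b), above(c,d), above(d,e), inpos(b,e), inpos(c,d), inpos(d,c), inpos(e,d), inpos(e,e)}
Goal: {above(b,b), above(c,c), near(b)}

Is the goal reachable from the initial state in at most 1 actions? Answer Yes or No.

No

1. push(b,e)  →  {above(b,c), above(b,d), above(b,e), above(c,b), above(c,d), above(d,e), inpos(b,e), inpos(c,d), inpos(d,c), inpos(e,d), near(b)}
2. swap(b,c)  →  {above(b,c), above(b,d), above(b,e), above(c,b), above(c,c), above(c,d), above(d,e), inpos(b,e), inpos(c,d), inpos(d,c), inpos(e,d), near(b)}
3. swap(d,b)  →  {above(b,b), above(b,c), above(b,d), above(b,e), above(c,b), above(c,c), above(c,d), above(d,e), inpos(b,e), inpos(c,d), inpos(d,c), inpos(e,d), near(b)}
optimal plan length = 3; 3 > 1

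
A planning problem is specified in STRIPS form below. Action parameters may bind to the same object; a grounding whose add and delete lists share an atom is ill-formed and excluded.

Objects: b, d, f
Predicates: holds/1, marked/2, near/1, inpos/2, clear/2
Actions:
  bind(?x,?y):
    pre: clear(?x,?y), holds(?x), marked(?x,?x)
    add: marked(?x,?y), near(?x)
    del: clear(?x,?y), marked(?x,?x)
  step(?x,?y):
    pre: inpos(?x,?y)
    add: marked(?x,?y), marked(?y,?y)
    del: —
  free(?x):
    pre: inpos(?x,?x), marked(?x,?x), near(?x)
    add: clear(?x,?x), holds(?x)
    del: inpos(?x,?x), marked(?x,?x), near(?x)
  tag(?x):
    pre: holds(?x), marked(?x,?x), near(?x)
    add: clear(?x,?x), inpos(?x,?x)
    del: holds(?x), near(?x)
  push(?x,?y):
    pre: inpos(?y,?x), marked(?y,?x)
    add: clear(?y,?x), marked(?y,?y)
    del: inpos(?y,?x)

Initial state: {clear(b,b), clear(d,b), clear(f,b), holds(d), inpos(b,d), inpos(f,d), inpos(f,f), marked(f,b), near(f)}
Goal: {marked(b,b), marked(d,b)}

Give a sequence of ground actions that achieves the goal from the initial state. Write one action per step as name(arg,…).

1. step(b,d)  →  {clear(b,b), clear(d,b), clear(f,b), holds(d), inpos(b,d), inpos(f,d), inpos(f,f), marked(b,d), marked(d,d), marked(f,b), near(f)}
2. bind(d,b)  →  {clear(b,b), clear(f,b), holds(d), inpos(b,d), inpos(f,d), inpos(f,f), marked(b,d), marked(d,b), marked(f,b), near(d), near(f)}
3. push(d,b)  →  {clear(b,b), clear(b,d), clear(f,b), holds(d), inpos(f,d), inpos(f,f), marked(b,b), marked(b,d), marked(d,b), marked(f,b), near(d), near(f)}

step(b,d); bind(d,b); push(d,b)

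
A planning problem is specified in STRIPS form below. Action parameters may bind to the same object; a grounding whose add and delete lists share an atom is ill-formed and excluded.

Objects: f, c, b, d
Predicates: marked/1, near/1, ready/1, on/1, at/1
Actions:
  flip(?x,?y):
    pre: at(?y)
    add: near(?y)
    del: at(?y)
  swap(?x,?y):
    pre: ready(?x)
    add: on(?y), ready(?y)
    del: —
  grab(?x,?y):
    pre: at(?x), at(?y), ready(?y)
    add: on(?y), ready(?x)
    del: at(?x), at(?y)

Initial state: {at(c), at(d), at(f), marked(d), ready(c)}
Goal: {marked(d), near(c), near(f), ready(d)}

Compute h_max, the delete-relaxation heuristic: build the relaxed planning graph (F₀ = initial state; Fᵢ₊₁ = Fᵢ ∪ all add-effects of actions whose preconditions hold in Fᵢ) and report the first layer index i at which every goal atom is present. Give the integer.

1

F0 = init (5 atoms)
F1 = F0 ∪ {near(c), near(d), near(f), on(b), on(c), on(d), on(f), ready(b), ready(d), ready(f)}  (15 atoms)
goal ⊆ F1  ⇒  h_max = 1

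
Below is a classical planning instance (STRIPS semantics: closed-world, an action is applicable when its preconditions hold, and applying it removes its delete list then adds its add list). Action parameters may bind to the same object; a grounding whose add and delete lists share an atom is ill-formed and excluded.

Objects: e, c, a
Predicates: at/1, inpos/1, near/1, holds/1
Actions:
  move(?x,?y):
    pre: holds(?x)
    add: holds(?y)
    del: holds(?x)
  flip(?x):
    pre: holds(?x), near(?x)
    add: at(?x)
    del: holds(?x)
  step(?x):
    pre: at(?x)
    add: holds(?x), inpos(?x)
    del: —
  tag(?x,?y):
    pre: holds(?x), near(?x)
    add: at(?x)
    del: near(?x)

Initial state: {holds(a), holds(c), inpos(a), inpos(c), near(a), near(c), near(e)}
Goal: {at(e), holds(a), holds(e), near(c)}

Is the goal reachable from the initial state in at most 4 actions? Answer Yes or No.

1. move(c,e)  →  {holds(a), holds(e), inpos(a), inpos(c), near(a), near(c), near(e)}
2. tag(e,e)  →  {at(e), holds(a), holds(e), inpos(a), inpos(c), near(a), near(c)}
optimal plan length = 2; 2 ≤ 4

Yes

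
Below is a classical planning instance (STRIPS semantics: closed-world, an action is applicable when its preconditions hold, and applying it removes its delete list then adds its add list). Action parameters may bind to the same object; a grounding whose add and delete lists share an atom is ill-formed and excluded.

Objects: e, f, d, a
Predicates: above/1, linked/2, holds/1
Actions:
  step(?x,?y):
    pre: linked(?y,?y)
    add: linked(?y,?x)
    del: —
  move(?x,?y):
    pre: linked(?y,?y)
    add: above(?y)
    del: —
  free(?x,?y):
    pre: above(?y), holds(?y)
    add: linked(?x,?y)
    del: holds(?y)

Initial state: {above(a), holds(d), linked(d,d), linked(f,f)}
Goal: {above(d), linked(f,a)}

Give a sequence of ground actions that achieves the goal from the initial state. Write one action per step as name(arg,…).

1. step(a,f)  →  {above(a), holds(d), linked(d,d), linked(f,a), linked(f,f)}
2. move(e,d)  →  {above(a), above(d), holds(d), linked(d,d), linked(f,a), linked(f,f)}

step(a,f); move(e,d)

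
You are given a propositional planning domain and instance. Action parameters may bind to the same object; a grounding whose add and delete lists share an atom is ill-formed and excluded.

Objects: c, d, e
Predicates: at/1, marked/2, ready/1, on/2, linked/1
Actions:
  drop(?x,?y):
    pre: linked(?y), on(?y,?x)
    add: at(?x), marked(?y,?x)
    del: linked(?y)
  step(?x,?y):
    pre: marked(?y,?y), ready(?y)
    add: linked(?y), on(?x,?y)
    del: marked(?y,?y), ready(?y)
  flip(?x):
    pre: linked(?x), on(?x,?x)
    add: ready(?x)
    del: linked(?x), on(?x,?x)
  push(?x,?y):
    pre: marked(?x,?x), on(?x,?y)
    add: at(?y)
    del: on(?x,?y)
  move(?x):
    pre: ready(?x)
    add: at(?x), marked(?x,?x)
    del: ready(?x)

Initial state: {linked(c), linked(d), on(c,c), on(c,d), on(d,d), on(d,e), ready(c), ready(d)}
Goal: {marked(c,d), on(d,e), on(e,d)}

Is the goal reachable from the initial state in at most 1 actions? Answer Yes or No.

No

1. drop(d,c)  →  {at(d), linked(d), marked(c,d), on(c,c), on(c,d), on(d,d), on(d,e), ready(c), ready(d)}
2. drop(d,d)  →  {at(d), marked(c,d), marked(d,d), on(c,c), on(c,d), on(d,d), on(d,e), ready(c), ready(d)}
3. step(e,d)  →  {at(d), linked(d), marked(c,d), on(c,c), on(c,d), on(d,d), on(d,e), on(e,d), ready(c)}
optimal plan length = 3; 3 > 1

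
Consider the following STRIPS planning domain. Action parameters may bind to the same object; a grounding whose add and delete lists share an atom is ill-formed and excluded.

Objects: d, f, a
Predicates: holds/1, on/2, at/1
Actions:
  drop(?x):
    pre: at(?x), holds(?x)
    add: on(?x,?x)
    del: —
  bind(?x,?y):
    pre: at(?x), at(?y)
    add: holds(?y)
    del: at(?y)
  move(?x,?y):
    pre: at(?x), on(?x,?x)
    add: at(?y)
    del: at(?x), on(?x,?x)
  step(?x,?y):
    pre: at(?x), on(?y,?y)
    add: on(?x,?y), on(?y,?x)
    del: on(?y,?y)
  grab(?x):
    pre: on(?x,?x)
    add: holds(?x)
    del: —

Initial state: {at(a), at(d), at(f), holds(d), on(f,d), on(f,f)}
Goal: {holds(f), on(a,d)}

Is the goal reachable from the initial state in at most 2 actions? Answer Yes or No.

1. drop(d)  →  {at(a), at(d), at(f), holds(d), on(d,d), on(f,d), on(f,f)}
2. bind(d,f)  →  {at(a), at(d), holds(d), holds(f), on(d,d), on(f,d), on(f,f)}
3. step(a,d)  →  {at(a), at(d), holds(d), holds(f), on(a,d), on(d,a), on(f,d), on(f,f)}
optimal plan length = 3; 3 > 2

No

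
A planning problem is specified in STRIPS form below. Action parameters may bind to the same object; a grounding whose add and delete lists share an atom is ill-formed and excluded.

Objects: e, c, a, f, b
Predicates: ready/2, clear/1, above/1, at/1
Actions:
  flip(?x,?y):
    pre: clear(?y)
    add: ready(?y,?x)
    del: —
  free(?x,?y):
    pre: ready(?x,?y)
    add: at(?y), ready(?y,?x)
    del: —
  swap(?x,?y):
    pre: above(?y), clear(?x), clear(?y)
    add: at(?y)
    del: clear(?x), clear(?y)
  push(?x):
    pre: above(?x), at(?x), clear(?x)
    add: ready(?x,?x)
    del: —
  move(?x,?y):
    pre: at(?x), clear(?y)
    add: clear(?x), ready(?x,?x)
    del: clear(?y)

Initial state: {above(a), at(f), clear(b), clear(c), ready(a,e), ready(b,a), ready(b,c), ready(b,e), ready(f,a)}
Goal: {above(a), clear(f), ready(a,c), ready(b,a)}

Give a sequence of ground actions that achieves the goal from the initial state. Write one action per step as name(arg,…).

1. flip(a,c)  →  {above(a), at(f), clear(b), clear(c), ready(a,e), ready(b,a), ready(b,c), ready(b,e), ready(c,a), ready(f,a)}
2. free(c,a)  →  {above(a), at(a), at(f), clear(b), clear(c), ready(a,c), ready(a,e), ready(b,a), ready(b,c), ready(b,e), ready(c,a), ready(f,a)}
3. move(f,c)  →  {above(a), at(a), at(f), clear(b), clear(f), ready(a,c), ready(a,e), ready(b,a), ready(b,c), ready(b,e), ready(c,a), ready(f,a), ready(f,f)}

flip(a,c); free(c,a); move(f,c)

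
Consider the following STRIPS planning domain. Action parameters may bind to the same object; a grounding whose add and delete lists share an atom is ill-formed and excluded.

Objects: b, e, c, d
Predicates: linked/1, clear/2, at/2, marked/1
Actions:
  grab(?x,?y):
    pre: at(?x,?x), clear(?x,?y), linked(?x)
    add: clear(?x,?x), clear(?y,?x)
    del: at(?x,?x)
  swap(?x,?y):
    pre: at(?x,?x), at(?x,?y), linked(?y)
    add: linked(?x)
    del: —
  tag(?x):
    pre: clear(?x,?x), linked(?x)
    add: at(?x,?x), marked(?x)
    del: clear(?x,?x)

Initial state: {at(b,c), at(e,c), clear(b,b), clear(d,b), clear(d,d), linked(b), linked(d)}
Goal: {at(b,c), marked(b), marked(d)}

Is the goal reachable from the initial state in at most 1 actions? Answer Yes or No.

No

1. tag(b)  →  {at(b,b), at(b,c), at(e,c), clear(d,b), clear(d,d), linked(b), linked(d), marked(b)}
2. tag(d)  →  {at(b,b), at(b,c), at(d,d), at(e,c), clear(d,b), linked(b), linked(d), marked(b), marked(d)}
optimal plan length = 2; 2 > 1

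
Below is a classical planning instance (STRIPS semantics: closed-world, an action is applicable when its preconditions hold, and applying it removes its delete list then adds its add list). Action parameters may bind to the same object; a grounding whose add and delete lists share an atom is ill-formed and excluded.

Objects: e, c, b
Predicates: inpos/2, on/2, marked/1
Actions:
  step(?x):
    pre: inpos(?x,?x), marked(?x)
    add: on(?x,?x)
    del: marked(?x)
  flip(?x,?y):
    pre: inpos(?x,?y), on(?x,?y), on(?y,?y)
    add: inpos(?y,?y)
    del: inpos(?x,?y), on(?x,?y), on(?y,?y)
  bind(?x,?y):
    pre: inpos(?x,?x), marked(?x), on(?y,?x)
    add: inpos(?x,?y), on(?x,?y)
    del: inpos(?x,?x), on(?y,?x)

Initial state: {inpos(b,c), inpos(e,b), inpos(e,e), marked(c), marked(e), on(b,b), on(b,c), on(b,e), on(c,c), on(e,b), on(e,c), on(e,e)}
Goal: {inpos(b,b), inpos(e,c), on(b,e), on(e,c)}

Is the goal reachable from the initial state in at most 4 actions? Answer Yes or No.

Yes

1. flip(e,b)  →  {inpos(b,b), inpos(b,c), inpos(e,e), marked(c), marked(e), on(b,c), on(b,e), on(c,c), on(e,c), on(e,e)}
2. flip(b,c)  →  {inpos(b,b), inpos(c,c), inpos(e,e), marked(c), marked(e), on(b,e), on(e,c), on(e,e)}
3. bind(c,e)  →  {inpos(b,b), inpos(c,e), inpos(e,e), marked(c), marked(e), on(b,e), on(c,e), on(e,e)}
4. bind(e,c)  →  {inpos(b,b), inpos(c,e), inpos(e,c), marked(c), marked(e), on(b,e), on(e,c), on(e,e)}
optimal plan length = 4; 4 ≤ 4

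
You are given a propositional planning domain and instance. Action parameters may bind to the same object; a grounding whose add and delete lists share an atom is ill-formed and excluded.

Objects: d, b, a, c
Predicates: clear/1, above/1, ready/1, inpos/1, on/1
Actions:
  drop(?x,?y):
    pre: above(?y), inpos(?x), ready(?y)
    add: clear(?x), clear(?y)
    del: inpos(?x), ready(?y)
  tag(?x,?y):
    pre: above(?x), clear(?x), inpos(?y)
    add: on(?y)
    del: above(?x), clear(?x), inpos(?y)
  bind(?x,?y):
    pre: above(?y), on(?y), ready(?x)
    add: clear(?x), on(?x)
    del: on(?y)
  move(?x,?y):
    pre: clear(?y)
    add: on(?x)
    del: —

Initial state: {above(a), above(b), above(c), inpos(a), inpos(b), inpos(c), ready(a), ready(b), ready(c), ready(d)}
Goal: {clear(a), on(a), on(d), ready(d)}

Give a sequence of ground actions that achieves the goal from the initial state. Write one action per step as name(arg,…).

drop(b,a); tag(b,a); move(d,a)

1. drop(b,a)  →  {above(a), above(b), above(c), clear(a), clear(b), inpos(a), inpos(c), ready(b), ready(c), ready(d)}
2. tag(b,a)  →  {above(a), above(c), clear(a), inpos(c), on(a), ready(b), ready(c), ready(d)}
3. move(d,a)  →  {above(a), above(c), clear(a), inpos(c), on(a), on(d), ready(b), ready(c), ready(d)}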